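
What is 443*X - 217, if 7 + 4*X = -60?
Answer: -30549/4 ≈ -7637.3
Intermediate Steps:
X = -67/4 (X = -7/4 + (¼)*(-60) = -7/4 - 15 = -67/4 ≈ -16.750)
443*X - 217 = 443*(-67/4) - 217 = -29681/4 - 217 = -30549/4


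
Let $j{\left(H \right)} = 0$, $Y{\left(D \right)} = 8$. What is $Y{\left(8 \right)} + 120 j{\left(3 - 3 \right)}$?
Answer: $8$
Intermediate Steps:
$Y{\left(8 \right)} + 120 j{\left(3 - 3 \right)} = 8 + 120 \cdot 0 = 8 + 0 = 8$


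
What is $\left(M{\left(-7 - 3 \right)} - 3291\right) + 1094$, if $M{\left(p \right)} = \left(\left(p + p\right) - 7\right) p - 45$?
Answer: $-1972$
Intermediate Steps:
$M{\left(p \right)} = -45 + p \left(-7 + 2 p\right)$ ($M{\left(p \right)} = \left(2 p - 7\right) p - 45 = \left(-7 + 2 p\right) p - 45 = p \left(-7 + 2 p\right) - 45 = -45 + p \left(-7 + 2 p\right)$)
$\left(M{\left(-7 - 3 \right)} - 3291\right) + 1094 = \left(\left(-45 - 7 \left(-7 - 3\right) + 2 \left(-7 - 3\right)^{2}\right) - 3291\right) + 1094 = \left(\left(-45 - -70 + 2 \left(-10\right)^{2}\right) - 3291\right) + 1094 = \left(\left(-45 + 70 + 2 \cdot 100\right) - 3291\right) + 1094 = \left(\left(-45 + 70 + 200\right) - 3291\right) + 1094 = \left(225 - 3291\right) + 1094 = -3066 + 1094 = -1972$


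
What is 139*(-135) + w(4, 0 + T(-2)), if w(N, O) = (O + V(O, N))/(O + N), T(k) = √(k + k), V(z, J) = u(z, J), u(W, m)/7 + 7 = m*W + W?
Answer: -93838/5 + 193*I/10 ≈ -18768.0 + 19.3*I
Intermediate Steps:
u(W, m) = -49 + 7*W + 7*W*m (u(W, m) = -49 + 7*(m*W + W) = -49 + 7*(W*m + W) = -49 + 7*(W + W*m) = -49 + (7*W + 7*W*m) = -49 + 7*W + 7*W*m)
V(z, J) = -49 + 7*z + 7*J*z (V(z, J) = -49 + 7*z + 7*z*J = -49 + 7*z + 7*J*z)
T(k) = √2*√k (T(k) = √(2*k) = √2*√k)
w(N, O) = (-49 + 8*O + 7*N*O)/(N + O) (w(N, O) = (O + (-49 + 7*O + 7*N*O))/(O + N) = (-49 + 8*O + 7*N*O)/(N + O))
139*(-135) + w(4, 0 + T(-2)) = 139*(-135) + (-49 + 8*(0 + √2*√(-2)) + 7*4*(0 + √2*√(-2)))/(4 + (0 + √2*√(-2))) = -18765 + (-49 + 8*(0 + √2*(I*√2)) + 7*4*(0 + √2*(I*√2)))/(4 + (0 + √2*(I*√2))) = -18765 + (-49 + 8*(0 + 2*I) + 7*4*(0 + 2*I))/(4 + (0 + 2*I)) = -18765 + (-49 + 8*(2*I) + 7*4*(2*I))/(4 + 2*I) = -18765 + ((4 - 2*I)/20)*(-49 + 16*I + 56*I) = -18765 + ((4 - 2*I)/20)*(-49 + 72*I) = -18765 + (-49 + 72*I)*(4 - 2*I)/20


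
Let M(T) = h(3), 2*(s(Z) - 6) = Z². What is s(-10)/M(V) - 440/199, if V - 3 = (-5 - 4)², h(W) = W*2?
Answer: 4252/597 ≈ 7.1223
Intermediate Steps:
s(Z) = 6 + Z²/2
h(W) = 2*W
V = 84 (V = 3 + (-5 - 4)² = 3 + (-9)² = 3 + 81 = 84)
M(T) = 6 (M(T) = 2*3 = 6)
s(-10)/M(V) - 440/199 = (6 + (½)*(-10)²)/6 - 440/199 = (6 + (½)*100)*(⅙) - 440*1/199 = (6 + 50)*(⅙) - 440/199 = 56*(⅙) - 440/199 = 28/3 - 440/199 = 4252/597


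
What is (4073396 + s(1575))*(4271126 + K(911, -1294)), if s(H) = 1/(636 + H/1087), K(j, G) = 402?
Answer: 12056322012389709752/692907 ≈ 1.7400e+13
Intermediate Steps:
s(H) = 1/(636 + H/1087) (s(H) = 1/(636 + H*(1/1087)) = 1/(636 + H/1087))
(4073396 + s(1575))*(4271126 + K(911, -1294)) = (4073396 + 1087/(691332 + 1575))*(4271126 + 402) = (4073396 + 1087/692907)*4271528 = (2822484603259/692907)*4271528 = 12056322012389709752/692907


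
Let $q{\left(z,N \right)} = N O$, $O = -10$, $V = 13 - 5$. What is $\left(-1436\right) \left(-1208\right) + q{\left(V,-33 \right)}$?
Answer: $1735018$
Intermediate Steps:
$V = 8$
$q{\left(z,N \right)} = - 10 N$ ($q{\left(z,N \right)} = N \left(-10\right) = - 10 N$)
$\left(-1436\right) \left(-1208\right) + q{\left(V,-33 \right)} = \left(-1436\right) \left(-1208\right) - -330 = 1734688 + 330 = 1735018$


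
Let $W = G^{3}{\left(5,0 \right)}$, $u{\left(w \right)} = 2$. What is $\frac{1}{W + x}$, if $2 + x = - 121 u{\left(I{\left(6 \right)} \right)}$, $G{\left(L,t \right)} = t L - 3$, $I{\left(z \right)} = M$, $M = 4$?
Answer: $- \frac{1}{271} \approx -0.00369$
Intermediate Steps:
$I{\left(z \right)} = 4$
$G{\left(L,t \right)} = -3 + L t$ ($G{\left(L,t \right)} = L t - 3 = -3 + L t$)
$W = -27$ ($W = \left(-3 + 5 \cdot 0\right)^{3} = \left(-3 + 0\right)^{3} = \left(-3\right)^{3} = -27$)
$x = -244$ ($x = -2 - 242 = -244$)
$\frac{1}{W + x} = \frac{1}{-27 - 244} = \frac{1}{-271} = - \frac{1}{271}$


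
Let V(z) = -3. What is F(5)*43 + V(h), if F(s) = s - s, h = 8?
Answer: -3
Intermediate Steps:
F(s) = 0
F(5)*43 + V(h) = 0*43 - 3 = 0 - 3 = -3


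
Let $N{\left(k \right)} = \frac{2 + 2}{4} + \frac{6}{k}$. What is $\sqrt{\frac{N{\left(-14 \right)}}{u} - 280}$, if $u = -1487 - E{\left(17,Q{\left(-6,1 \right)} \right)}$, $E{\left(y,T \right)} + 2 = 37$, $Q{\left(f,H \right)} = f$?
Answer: $\frac{i \sqrt{7945550774}}{5327} \approx 16.733 i$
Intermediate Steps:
$N{\left(k \right)} = 1 + \frac{6}{k}$ ($N{\left(k \right)} = 4 \cdot \frac{1}{4} + \frac{6}{k} = 1 + \frac{6}{k}$)
$E{\left(y,T \right)} = 35$ ($E{\left(y,T \right)} = -2 + 37 = 35$)
$u = -1522$ ($u = -1487 - 35 = -1522$)
$\sqrt{\frac{N{\left(-14 \right)}}{u} - 280} = \sqrt{\frac{\frac{1}{-14} \left(6 - 14\right)}{-1522} - 280} = \sqrt{\left(- \frac{1}{14}\right) \left(-8\right) \left(- \frac{1}{1522}\right) - 280} = \sqrt{\frac{4}{7} \left(- \frac{1}{1522}\right) - 280} = \sqrt{- \frac{2}{5327} - 280} = \sqrt{- \frac{1491562}{5327}} = \frac{i \sqrt{7945550774}}{5327}$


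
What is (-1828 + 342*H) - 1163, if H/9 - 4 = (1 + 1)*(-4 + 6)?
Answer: 21633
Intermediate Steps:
H = 72 (H = 36 + 9*((1 + 1)*(-4 + 6)) = 36 + 9*(2*2) = 36 + 9*4 = 36 + 36 = 72)
(-1828 + 342*H) - 1163 = (-1828 + 342*72) - 1163 = (-1828 + 24624) - 1163 = 22796 - 1163 = 21633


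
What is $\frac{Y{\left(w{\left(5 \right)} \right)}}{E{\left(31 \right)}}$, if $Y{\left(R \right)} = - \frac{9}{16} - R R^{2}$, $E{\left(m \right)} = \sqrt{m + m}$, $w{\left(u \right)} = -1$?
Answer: $\frac{7 \sqrt{62}}{992} \approx 0.055563$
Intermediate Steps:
$E{\left(m \right)} = \sqrt{2} \sqrt{m}$ ($E{\left(m \right)} = \sqrt{2 m} = \sqrt{2} \sqrt{m}$)
$Y{\left(R \right)} = - \frac{9}{16} - R^{3}$ ($Y{\left(R \right)} = \left(-9\right) \frac{1}{16} - R^{3} = - \frac{9}{16} - R^{3}$)
$\frac{Y{\left(w{\left(5 \right)} \right)}}{E{\left(31 \right)}} = \frac{- \frac{9}{16} - \left(-1\right)^{3}}{\sqrt{2} \sqrt{31}} = \frac{- \frac{9}{16} - -1}{\sqrt{62}} = \left(- \frac{9}{16} + 1\right) \frac{\sqrt{62}}{62} = \frac{7 \frac{\sqrt{62}}{62}}{16} = \frac{7 \sqrt{62}}{992}$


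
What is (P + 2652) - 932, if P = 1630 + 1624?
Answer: 4974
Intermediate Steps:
P = 3254
(P + 2652) - 932 = (3254 + 2652) - 932 = 5906 - 932 = 4974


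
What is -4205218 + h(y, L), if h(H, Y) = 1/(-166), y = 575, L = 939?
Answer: -698066189/166 ≈ -4.2052e+6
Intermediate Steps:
h(H, Y) = -1/166
-4205218 + h(y, L) = -4205218 - 1/166 = -698066189/166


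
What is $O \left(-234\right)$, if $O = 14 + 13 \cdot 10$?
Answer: $-33696$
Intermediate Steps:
$O = 144$ ($O = 14 + 130 = 144$)
$O \left(-234\right) = 144 \left(-234\right) = -33696$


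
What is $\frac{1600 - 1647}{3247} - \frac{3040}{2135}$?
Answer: $- \frac{1994245}{1386469} \approx -1.4384$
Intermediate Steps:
$\frac{1600 - 1647}{3247} - \frac{3040}{2135} = \left(-47\right) \frac{1}{3247} - \frac{608}{427} = - \frac{47}{3247} - \frac{608}{427} = - \frac{1994245}{1386469}$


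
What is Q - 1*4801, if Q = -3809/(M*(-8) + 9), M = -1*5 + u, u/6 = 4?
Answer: -52518/11 ≈ -4774.4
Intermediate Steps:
u = 24 (u = 6*4 = 24)
M = 19 (M = -1*5 + 24 = -5 + 24 = 19)
Q = 293/11 (Q = -3809/(19*(-8) + 9) = -3809/(-152 + 9) = -3809/(-143) = -3809*(-1/143) = 293/11 ≈ 26.636)
Q - 1*4801 = 293/11 - 1*4801 = 293/11 - 4801 = -52518/11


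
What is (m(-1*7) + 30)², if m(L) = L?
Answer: 529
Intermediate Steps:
(m(-1*7) + 30)² = (-1*7 + 30)² = (-7 + 30)² = 23² = 529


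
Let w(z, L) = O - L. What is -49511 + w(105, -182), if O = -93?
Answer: -49422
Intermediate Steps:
w(z, L) = -93 - L
-49511 + w(105, -182) = -49511 + (-93 - 1*(-182)) = -49511 + (-93 + 182) = -49511 + 89 = -49422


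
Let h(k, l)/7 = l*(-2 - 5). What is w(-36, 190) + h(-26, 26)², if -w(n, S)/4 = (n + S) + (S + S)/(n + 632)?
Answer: 241746160/149 ≈ 1.6225e+6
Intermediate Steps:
h(k, l) = -49*l (h(k, l) = 7*(l*(-2 - 5)) = 7*(l*(-7)) = 7*(-7*l) = -49*l)
w(n, S) = -4*S - 4*n - 8*S/(632 + n) (w(n, S) = -4*((n + S) + (S + S)/(n + 632)) = -4*((S + n) + (2*S)/(632 + n)) = -4*((S + n) + 2*S/(632 + n)) = -4*(S + n + 2*S/(632 + n)) = -4*S - 4*n - 8*S/(632 + n))
w(-36, 190) + h(-26, 26)² = 4*(-1*(-36)² - 634*190 - 632*(-36) - 1*190*(-36))/(632 - 36) + (-49*26)² = 4*(-1*1296 - 120460 + 22752 + 6840)/596 + (-1274)² = 4*(1/596)*(-1296 - 120460 + 22752 + 6840) + 1623076 = 4*(1/596)*(-92164) + 1623076 = -92164/149 + 1623076 = 241746160/149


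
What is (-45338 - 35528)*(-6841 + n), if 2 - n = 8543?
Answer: 1243880812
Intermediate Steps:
n = -8541 (n = 2 - 1*8543 = 2 - 8543 = -8541)
(-45338 - 35528)*(-6841 + n) = (-45338 - 35528)*(-6841 - 8541) = -80866*(-15382) = 1243880812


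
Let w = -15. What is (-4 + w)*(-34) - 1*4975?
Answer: -4329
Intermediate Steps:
(-4 + w)*(-34) - 1*4975 = (-4 - 15)*(-34) - 1*4975 = -19*(-34) - 4975 = 646 - 4975 = -4329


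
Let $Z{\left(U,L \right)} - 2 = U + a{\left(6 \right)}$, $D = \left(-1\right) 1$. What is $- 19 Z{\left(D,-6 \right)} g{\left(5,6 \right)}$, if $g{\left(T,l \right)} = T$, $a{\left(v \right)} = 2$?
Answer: $-285$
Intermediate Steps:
$D = -1$
$Z{\left(U,L \right)} = 4 + U$ ($Z{\left(U,L \right)} = 2 + \left(U + 2\right) = 2 + \left(2 + U\right) = 4 + U$)
$- 19 Z{\left(D,-6 \right)} g{\left(5,6 \right)} = - 19 \left(4 - 1\right) 5 = \left(-19\right) 3 \cdot 5 = \left(-57\right) 5 = -285$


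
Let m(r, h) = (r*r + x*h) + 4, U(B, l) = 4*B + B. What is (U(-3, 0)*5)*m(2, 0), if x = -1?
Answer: -600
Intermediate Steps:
U(B, l) = 5*B
m(r, h) = 4 + r² - h (m(r, h) = (r*r - h) + 4 = (r² - h) + 4 = 4 + r² - h)
(U(-3, 0)*5)*m(2, 0) = ((5*(-3))*5)*(4 + 2² - 1*0) = (-15*5)*(4 + 4 + 0) = -75*8 = -600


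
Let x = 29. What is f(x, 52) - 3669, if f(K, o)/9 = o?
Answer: -3201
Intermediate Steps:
f(K, o) = 9*o
f(x, 52) - 3669 = 9*52 - 3669 = 468 - 3669 = -3201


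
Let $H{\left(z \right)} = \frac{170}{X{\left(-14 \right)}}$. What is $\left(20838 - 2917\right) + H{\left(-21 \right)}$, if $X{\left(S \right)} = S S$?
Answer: $\frac{1756343}{98} \approx 17922.0$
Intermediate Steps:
$X{\left(S \right)} = S^{2}$
$H{\left(z \right)} = \frac{85}{98}$ ($H{\left(z \right)} = \frac{170}{\left(-14\right)^{2}} = \frac{170}{196} = 170 \cdot \frac{1}{196} = \frac{85}{98}$)
$\left(20838 - 2917\right) + H{\left(-21 \right)} = \left(20838 - 2917\right) + \frac{85}{98} = 17921 + \frac{85}{98} = \frac{1756343}{98}$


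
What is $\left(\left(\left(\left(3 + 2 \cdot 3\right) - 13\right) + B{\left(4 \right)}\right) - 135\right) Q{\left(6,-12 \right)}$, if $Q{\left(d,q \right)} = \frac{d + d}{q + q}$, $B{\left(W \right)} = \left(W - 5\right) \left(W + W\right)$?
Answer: $\frac{147}{2} \approx 73.5$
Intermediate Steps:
$B{\left(W \right)} = 2 W \left(-5 + W\right)$ ($B{\left(W \right)} = \left(-5 + W\right) 2 W = 2 W \left(-5 + W\right)$)
$Q{\left(d,q \right)} = \frac{d}{q}$ ($Q{\left(d,q \right)} = \frac{2 d}{2 q} = 2 d \frac{1}{2 q} = \frac{d}{q}$)
$\left(\left(\left(\left(3 + 2 \cdot 3\right) - 13\right) + B{\left(4 \right)}\right) - 135\right) Q{\left(6,-12 \right)} = \left(\left(\left(\left(3 + 2 \cdot 3\right) - 13\right) + 2 \cdot 4 \left(-5 + 4\right)\right) - 135\right) \frac{6}{-12} = \left(\left(\left(\left(3 + 6\right) - 13\right) + 2 \cdot 4 \left(-1\right)\right) - 135\right) 6 \left(- \frac{1}{12}\right) = \left(\left(\left(9 - 13\right) - 8\right) - 135\right) \left(- \frac{1}{2}\right) = \left(\left(-4 - 8\right) - 135\right) \left(- \frac{1}{2}\right) = \left(-12 - 135\right) \left(- \frac{1}{2}\right) = \left(-147\right) \left(- \frac{1}{2}\right) = \frac{147}{2}$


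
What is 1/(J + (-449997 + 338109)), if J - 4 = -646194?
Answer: -1/758078 ≈ -1.3191e-6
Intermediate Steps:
J = -646190 (J = 4 - 646194 = -646190)
1/(J + (-449997 + 338109)) = 1/(-646190 + (-449997 + 338109)) = 1/(-646190 - 111888) = 1/(-758078) = -1/758078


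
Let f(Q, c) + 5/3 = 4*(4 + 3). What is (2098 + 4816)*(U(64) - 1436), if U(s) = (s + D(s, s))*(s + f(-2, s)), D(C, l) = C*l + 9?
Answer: 7781644774/3 ≈ 2.5939e+9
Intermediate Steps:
f(Q, c) = 79/3 (f(Q, c) = -5/3 + 4*(4 + 3) = -5/3 + 4*7 = -5/3 + 28 = 79/3)
D(C, l) = 9 + C*l
U(s) = (79/3 + s)*(9 + s + s²) (U(s) = (s + (9 + s*s))*(s + 79/3) = (s + (9 + s²))*(79/3 + s) = (9 + s + s²)*(79/3 + s) = (79/3 + s)*(9 + s + s²))
(2098 + 4816)*(U(64) - 1436) = (2098 + 4816)*((237 + 64³ + (82/3)*64² + (106/3)*64) - 1436) = 6914*((237 + 262144 + (82/3)*4096 + 6784/3) - 1436) = 6914*((237 + 262144 + 335872/3 + 6784/3) - 1436) = 6914*(1129799/3 - 1436) = 6914*(1125491/3) = 7781644774/3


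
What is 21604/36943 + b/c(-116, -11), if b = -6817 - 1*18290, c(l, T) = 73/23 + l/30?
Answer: 320002289201/8829377 ≈ 36243.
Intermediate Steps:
c(l, T) = 73/23 + l/30 (c(l, T) = 73*(1/23) + l*(1/30) = 73/23 + l/30)
b = -25107 (b = -6817 - 18290 = -25107)
21604/36943 + b/c(-116, -11) = 21604/36943 - 25107/(73/23 + (1/30)*(-116)) = 21604*(1/36943) - 25107/(73/23 - 58/15) = 21604/36943 - 25107/(-239/345) = 21604/36943 - 25107*(-345/239) = 21604/36943 + 8661915/239 = 320002289201/8829377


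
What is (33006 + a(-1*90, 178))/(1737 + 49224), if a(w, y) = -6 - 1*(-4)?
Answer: 33004/50961 ≈ 0.64763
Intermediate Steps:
a(w, y) = -2 (a(w, y) = -6 + 4 = -2)
(33006 + a(-1*90, 178))/(1737 + 49224) = (33006 - 2)/(1737 + 49224) = 33004/50961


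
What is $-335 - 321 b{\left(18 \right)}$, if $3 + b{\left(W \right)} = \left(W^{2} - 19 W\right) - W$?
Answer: $12184$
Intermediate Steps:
$b{\left(W \right)} = -3 + W^{2} - 20 W$ ($b{\left(W \right)} = -3 - \left(- W^{2} + 20 W\right) = -3 + \left(W^{2} - 20 W\right) = -3 + W^{2} - 20 W$)
$-335 - 321 b{\left(18 \right)} = -335 - 321 \left(-3 + 18^{2} - 360\right) = -335 - 321 \left(-3 + 324 - 360\right) = -335 - -12519 = -335 + 12519 = 12184$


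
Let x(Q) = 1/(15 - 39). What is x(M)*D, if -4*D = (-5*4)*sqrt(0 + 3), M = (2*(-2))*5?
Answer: -5*sqrt(3)/24 ≈ -0.36084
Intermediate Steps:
M = -20 (M = -4*5 = -20)
x(Q) = -1/24 (x(Q) = 1/(-24) = -1/24)
D = 5*sqrt(3) (D = -(-5*4)*sqrt(0 + 3)/4 = -(-5)*sqrt(3) = 5*sqrt(3) ≈ 8.6602)
x(M)*D = -5*sqrt(3)/24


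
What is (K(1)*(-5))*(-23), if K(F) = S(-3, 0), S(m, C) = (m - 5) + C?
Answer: -920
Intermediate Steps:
S(m, C) = -5 + C + m (S(m, C) = (-5 + m) + C = -5 + C + m)
K(F) = -8 (K(F) = -5 + 0 - 3 = -8)
(K(1)*(-5))*(-23) = -8*(-5)*(-23) = 40*(-23) = -920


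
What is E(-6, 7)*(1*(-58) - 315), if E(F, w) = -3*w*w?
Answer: 54831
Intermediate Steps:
E(F, w) = -3*w**2
E(-6, 7)*(1*(-58) - 315) = (-3*7**2)*(1*(-58) - 315) = (-3*49)*(-58 - 315) = -147*(-373) = 54831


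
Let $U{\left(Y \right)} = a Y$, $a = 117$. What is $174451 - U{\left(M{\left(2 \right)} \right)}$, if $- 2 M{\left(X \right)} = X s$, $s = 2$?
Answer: $174685$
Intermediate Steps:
$M{\left(X \right)} = - X$ ($M{\left(X \right)} = - \frac{X 2}{2} = - \frac{2 X}{2} = - X$)
$U{\left(Y \right)} = 117 Y$
$174451 - U{\left(M{\left(2 \right)} \right)} = 174451 - 117 \left(\left(-1\right) 2\right) = 174451 - 117 \left(-2\right) = 174451 - -234 = 174451 + 234 = 174685$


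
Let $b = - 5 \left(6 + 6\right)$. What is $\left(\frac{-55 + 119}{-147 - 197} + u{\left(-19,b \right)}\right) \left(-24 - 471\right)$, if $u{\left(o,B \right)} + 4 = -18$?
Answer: $\frac{472230}{43} \approx 10982.0$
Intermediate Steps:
$b = -60$ ($b = \left(-5\right) 12 = -60$)
$u{\left(o,B \right)} = -22$ ($u{\left(o,B \right)} = -4 - 18 = -22$)
$\left(\frac{-55 + 119}{-147 - 197} + u{\left(-19,b \right)}\right) \left(-24 - 471\right) = \left(\frac{-55 + 119}{-147 - 197} - 22\right) \left(-24 - 471\right) = \left(\frac{64}{-344} - 22\right) \left(-495\right) = \left(64 \left(- \frac{1}{344}\right) - 22\right) \left(-495\right) = \left(- \frac{8}{43} - 22\right) \left(-495\right) = \left(- \frac{954}{43}\right) \left(-495\right) = \frac{472230}{43}$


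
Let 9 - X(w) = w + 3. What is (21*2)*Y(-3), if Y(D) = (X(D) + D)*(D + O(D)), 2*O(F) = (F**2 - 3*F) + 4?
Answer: 2016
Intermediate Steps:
X(w) = 6 - w (X(w) = 9 - (w + 3) = 9 - (3 + w) = 9 + (-3 - w) = 6 - w)
O(F) = 2 + F**2/2 - 3*F/2 (O(F) = ((F**2 - 3*F) + 4)/2 = (4 + F**2 - 3*F)/2 = 2 + F**2/2 - 3*F/2)
Y(D) = 12 - 3*D + 3*D**2 (Y(D) = ((6 - D) + D)*(D + (2 + D**2/2 - 3*D/2)) = 6*(2 + D**2/2 - D/2) = 12 - 3*D + 3*D**2)
(21*2)*Y(-3) = (21*2)*(12 - 3*(-3) + 3*(-3)**2) = 42*(12 + 9 + 3*9) = 42*(12 + 9 + 27) = 42*48 = 2016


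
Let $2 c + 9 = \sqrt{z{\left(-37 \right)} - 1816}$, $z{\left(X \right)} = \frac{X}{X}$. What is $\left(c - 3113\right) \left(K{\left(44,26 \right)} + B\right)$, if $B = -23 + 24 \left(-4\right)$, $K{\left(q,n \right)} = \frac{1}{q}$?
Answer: $\frac{32640225}{88} - \frac{5235 i \sqrt{15}}{8} \approx 3.7091 \cdot 10^{5} - 2534.4 i$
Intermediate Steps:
$z{\left(X \right)} = 1$
$c = - \frac{9}{2} + \frac{11 i \sqrt{15}}{2}$ ($c = - \frac{9}{2} + \frac{\sqrt{1 - 1816}}{2} = - \frac{9}{2} + \frac{\sqrt{-1815}}{2} = - \frac{9}{2} + \frac{11 i \sqrt{15}}{2} \approx -4.5 + 21.301 i$)
$B = -119$ ($B = -23 - 96 = -119$)
$\left(c - 3113\right) \left(K{\left(44,26 \right)} + B\right) = \left(\left(- \frac{9}{2} + \frac{11 i \sqrt{15}}{2}\right) - 3113\right) \left(\frac{1}{44} - 119\right) = \left(- \frac{6235}{2} + \frac{11 i \sqrt{15}}{2}\right) \left(\frac{1}{44} - 119\right) = \left(- \frac{6235}{2} + \frac{11 i \sqrt{15}}{2}\right) \left(- \frac{5235}{44}\right) = \frac{32640225}{88} - \frac{5235 i \sqrt{15}}{8}$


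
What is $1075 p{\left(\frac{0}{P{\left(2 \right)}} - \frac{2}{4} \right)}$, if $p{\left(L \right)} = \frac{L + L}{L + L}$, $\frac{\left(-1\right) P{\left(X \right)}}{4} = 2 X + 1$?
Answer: $1075$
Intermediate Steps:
$P{\left(X \right)} = -4 - 8 X$ ($P{\left(X \right)} = - 4 \left(2 X + 1\right) = - 4 \left(1 + 2 X\right) = -4 - 8 X$)
$p{\left(L \right)} = 1$ ($p{\left(L \right)} = \frac{2 L}{2 L} = 2 L \frac{1}{2 L} = 1$)
$1075 p{\left(\frac{0}{P{\left(2 \right)}} - \frac{2}{4} \right)} = 1075 \cdot 1 = 1075$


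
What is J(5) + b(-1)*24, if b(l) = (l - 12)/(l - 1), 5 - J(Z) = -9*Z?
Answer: 206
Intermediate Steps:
J(Z) = 5 + 9*Z (J(Z) = 5 - (-9)*Z = 5 + 9*Z)
b(l) = (-12 + l)/(-1 + l)
J(5) + b(-1)*24 = (5 + 9*5) + ((-12 - 1)/(-1 - 1))*24 = (5 + 45) + (-13/(-2))*24 = 50 - 1/2*(-13)*24 = 50 + (13/2)*24 = 50 + 156 = 206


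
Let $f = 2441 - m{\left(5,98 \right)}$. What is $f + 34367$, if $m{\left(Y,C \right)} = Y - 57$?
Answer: $36860$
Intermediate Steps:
$m{\left(Y,C \right)} = -57 + Y$ ($m{\left(Y,C \right)} = Y - 57 = -57 + Y$)
$f = 2493$ ($f = 2441 - \left(-57 + 5\right) = 2441 - -52 = 2441 + 52 = 2493$)
$f + 34367 = 2493 + 34367 = 36860$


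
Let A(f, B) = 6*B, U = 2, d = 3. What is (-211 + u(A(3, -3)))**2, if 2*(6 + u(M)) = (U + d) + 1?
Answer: 45796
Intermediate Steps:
u(M) = -3 (u(M) = -6 + ((2 + 3) + 1)/2 = -6 + (5 + 1)/2 = -6 + (1/2)*6 = -6 + 3 = -3)
(-211 + u(A(3, -3)))**2 = (-211 - 3)**2 = (-214)**2 = 45796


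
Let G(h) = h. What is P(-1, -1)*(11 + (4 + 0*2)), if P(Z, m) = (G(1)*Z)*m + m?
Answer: 0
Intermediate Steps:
P(Z, m) = m + Z*m (P(Z, m) = (1*Z)*m + m = Z*m + m = m + Z*m)
P(-1, -1)*(11 + (4 + 0*2)) = (-(1 - 1))*(11 + (4 + 0*2)) = (-1*0)*(11 + (4 + 0)) = 0*(11 + 4) = 0*15 = 0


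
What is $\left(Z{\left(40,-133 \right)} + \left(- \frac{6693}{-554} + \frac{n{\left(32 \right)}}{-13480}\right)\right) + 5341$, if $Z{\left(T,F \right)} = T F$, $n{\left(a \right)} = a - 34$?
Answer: $\frac{61762267}{1866980} \approx 33.081$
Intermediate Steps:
$n{\left(a \right)} = -34 + a$
$Z{\left(T,F \right)} = F T$
$\left(Z{\left(40,-133 \right)} + \left(- \frac{6693}{-554} + \frac{n{\left(32 \right)}}{-13480}\right)\right) + 5341 = \left(\left(-133\right) 40 + \left(- \frac{6693}{-554} + \frac{-34 + 32}{-13480}\right)\right) + 5341 = \left(-5320 - - \frac{22555687}{1866980}\right) + 5341 = \left(-5320 + \left(\frac{6693}{554} + \frac{1}{6740}\right)\right) + 5341 = \left(-5320 + \frac{22555687}{1866980}\right) + 5341 = - \frac{9909777913}{1866980} + 5341 = \frac{61762267}{1866980}$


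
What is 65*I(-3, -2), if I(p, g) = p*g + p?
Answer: 195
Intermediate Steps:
I(p, g) = p + g*p (I(p, g) = g*p + p = p + g*p)
65*I(-3, -2) = 65*(-3*(1 - 2)) = 65*(-3*(-1)) = 65*3 = 195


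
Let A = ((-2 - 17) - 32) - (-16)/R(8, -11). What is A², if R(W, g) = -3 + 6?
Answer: 18769/9 ≈ 2085.4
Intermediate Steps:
R(W, g) = 3
A = -137/3 (A = ((-2 - 17) - 32) - (-16)/3 = (-19 - 32) - (-16)/3 = -51 - 1*(-16/3) = -51 + 16/3 = -137/3 ≈ -45.667)
A² = (-137/3)² = 18769/9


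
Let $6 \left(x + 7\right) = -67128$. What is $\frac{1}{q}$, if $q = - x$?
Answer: $\frac{1}{11195} \approx 8.9326 \cdot 10^{-5}$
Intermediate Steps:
$x = -11195$ ($x = -7 + \frac{1}{6} \left(-67128\right) = -7 - 11188 = -11195$)
$q = 11195$ ($q = \left(-1\right) \left(-11195\right) = 11195$)
$\frac{1}{q} = \frac{1}{11195}$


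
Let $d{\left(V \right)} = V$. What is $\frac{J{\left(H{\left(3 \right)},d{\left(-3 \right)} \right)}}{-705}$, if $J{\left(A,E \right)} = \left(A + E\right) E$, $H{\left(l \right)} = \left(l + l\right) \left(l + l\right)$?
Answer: $\frac{33}{235} \approx 0.14043$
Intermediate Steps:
$H{\left(l \right)} = 4 l^{2}$ ($H{\left(l \right)} = 2 l 2 l = 4 l^{2}$)
$J{\left(A,E \right)} = E \left(A + E\right)$
$\frac{J{\left(H{\left(3 \right)},d{\left(-3 \right)} \right)}}{-705} = \frac{\left(-3\right) \left(4 \cdot 3^{2} - 3\right)}{-705} = - 3 \left(4 \cdot 9 - 3\right) \left(- \frac{1}{705}\right) = - 3 \left(36 - 3\right) \left(- \frac{1}{705}\right) = \left(-3\right) 33 \left(- \frac{1}{705}\right) = \left(-99\right) \left(- \frac{1}{705}\right) = \frac{33}{235}$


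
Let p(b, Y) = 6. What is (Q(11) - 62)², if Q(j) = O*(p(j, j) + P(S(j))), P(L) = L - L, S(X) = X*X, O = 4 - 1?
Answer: 1936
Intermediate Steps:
O = 3
S(X) = X²
P(L) = 0
Q(j) = 18 (Q(j) = 3*(6 + 0) = 3*6 = 18)
(Q(11) - 62)² = (18 - 62)² = (-44)² = 1936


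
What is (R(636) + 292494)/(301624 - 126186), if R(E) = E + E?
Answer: 146883/87719 ≈ 1.6745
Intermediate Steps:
R(E) = 2*E
(R(636) + 292494)/(301624 - 126186) = (2*636 + 292494)/(301624 - 126186) = (1272 + 292494)/175438 = 293766*(1/175438) = 146883/87719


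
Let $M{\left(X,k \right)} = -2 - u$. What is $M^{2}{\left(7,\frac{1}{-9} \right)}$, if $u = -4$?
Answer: $4$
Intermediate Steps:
$M{\left(X,k \right)} = 2$ ($M{\left(X,k \right)} = -2 - -4 = -2 + 4 = 2$)
$M^{2}{\left(7,\frac{1}{-9} \right)} = 2^{2} = 4$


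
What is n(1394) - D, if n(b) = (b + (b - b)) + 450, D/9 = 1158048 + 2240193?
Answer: -30582325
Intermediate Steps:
D = 30584169 (D = 9*(1158048 + 2240193) = 9*3398241 = 30584169)
n(b) = 450 + b (n(b) = (b + 0) + 450 = b + 450 = 450 + b)
n(1394) - D = (450 + 1394) - 1*30584169 = 1844 - 30584169 = -30582325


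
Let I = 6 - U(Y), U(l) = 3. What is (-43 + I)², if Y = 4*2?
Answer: 1600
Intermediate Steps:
Y = 8
I = 3 (I = 6 - 1*3 = 6 - 3 = 3)
(-43 + I)² = (-43 + 3)² = (-40)² = 1600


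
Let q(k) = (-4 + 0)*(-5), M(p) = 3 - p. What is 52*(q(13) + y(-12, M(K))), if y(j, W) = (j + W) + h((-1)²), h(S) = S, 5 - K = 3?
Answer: 520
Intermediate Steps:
K = 2 (K = 5 - 1*3 = 5 - 3 = 2)
q(k) = 20 (q(k) = -4*(-5) = 20)
y(j, W) = 1 + W + j (y(j, W) = (j + W) + (-1)² = (W + j) + 1 = 1 + W + j)
52*(q(13) + y(-12, M(K))) = 52*(20 + (1 + (3 - 1*2) - 12)) = 52*(20 + (1 + (3 - 2) - 12)) = 52*(20 + (1 + 1 - 12)) = 52*(20 - 10) = 52*10 = 520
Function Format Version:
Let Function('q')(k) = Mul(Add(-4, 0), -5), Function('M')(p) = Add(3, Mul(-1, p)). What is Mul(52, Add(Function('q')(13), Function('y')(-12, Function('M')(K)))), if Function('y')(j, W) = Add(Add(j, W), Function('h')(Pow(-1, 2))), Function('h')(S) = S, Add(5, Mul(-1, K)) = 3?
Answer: 520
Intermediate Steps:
K = 2 (K = Add(5, Mul(-1, 3)) = Add(5, -3) = 2)
Function('q')(k) = 20 (Function('q')(k) = Mul(-4, -5) = 20)
Function('y')(j, W) = Add(1, W, j) (Function('y')(j, W) = Add(Add(j, W), Pow(-1, 2)) = Add(Add(W, j), 1) = Add(1, W, j))
Mul(52, Add(Function('q')(13), Function('y')(-12, Function('M')(K)))) = Mul(52, Add(20, Add(1, Add(3, Mul(-1, 2)), -12))) = Mul(52, Add(20, Add(1, Add(3, -2), -12))) = Mul(52, Add(20, Add(1, 1, -12))) = Mul(52, Add(20, -10)) = Mul(52, 10) = 520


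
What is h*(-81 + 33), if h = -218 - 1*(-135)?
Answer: 3984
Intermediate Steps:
h = -83 (h = -218 + 135 = -83)
h*(-81 + 33) = -83*(-81 + 33) = -83*(-48) = 3984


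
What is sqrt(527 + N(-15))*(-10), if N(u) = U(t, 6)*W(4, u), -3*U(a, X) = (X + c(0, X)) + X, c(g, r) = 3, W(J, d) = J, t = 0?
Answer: -130*sqrt(3) ≈ -225.17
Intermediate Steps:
U(a, X) = -1 - 2*X/3 (U(a, X) = -((X + 3) + X)/3 = -((3 + X) + X)/3 = -(3 + 2*X)/3 = -1 - 2*X/3)
N(u) = -20 (N(u) = (-1 - 2/3*6)*4 = (-1 - 4)*4 = -5*4 = -20)
sqrt(527 + N(-15))*(-10) = sqrt(527 - 20)*(-10) = sqrt(507)*(-10) = (13*sqrt(3))*(-10) = -130*sqrt(3)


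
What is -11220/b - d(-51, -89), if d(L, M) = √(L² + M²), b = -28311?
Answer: 3740/9437 - √10522 ≈ -102.18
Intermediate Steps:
-11220/b - d(-51, -89) = -11220/(-28311) - √((-51)² + (-89)²) = -11220*(-1/28311) - √(2601 + 7921) = 3740/9437 - √10522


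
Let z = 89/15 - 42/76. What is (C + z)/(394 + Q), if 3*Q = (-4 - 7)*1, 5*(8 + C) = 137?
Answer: 2825/44498 ≈ 0.063486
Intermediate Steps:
z = 3067/570 (z = 89*(1/15) - 42*1/76 = 89/15 - 21/38 = 3067/570 ≈ 5.3807)
C = 97/5 (C = -8 + (⅕)*137 = -8 + 137/5 = 97/5 ≈ 19.400)
Q = -11/3 (Q = ((-4 - 7)*1)/3 = (-11*1)/3 = (⅓)*(-11) = -11/3 ≈ -3.6667)
(C + z)/(394 + Q) = (97/5 + 3067/570)/(394 - 11/3) = 2825/(114*(1171/3)) = (2825/114)*(3/1171) = 2825/44498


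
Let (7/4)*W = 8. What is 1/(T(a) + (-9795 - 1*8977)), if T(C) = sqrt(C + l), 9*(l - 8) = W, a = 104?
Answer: -295659/5550108976 - 3*sqrt(3101)/5550108976 ≈ -5.3301e-5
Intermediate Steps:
W = 32/7 (W = (4/7)*8 = 32/7 ≈ 4.5714)
l = 536/63 (l = 8 + (1/9)*(32/7) = 8 + 32/63 = 536/63 ≈ 8.5079)
T(C) = sqrt(536/63 + C) (T(C) = sqrt(C + 536/63) = sqrt(536/63 + C))
1/(T(a) + (-9795 - 1*8977)) = 1/(sqrt(3752 + 441*104)/21 + (-9795 - 1*8977)) = 1/(sqrt(3752 + 45864)/21 + (-9795 - 8977)) = 1/(sqrt(49616)/21 - 18772) = 1/((4*sqrt(3101))/21 - 18772) = 1/(4*sqrt(3101)/21 - 18772) = 1/(-18772 + 4*sqrt(3101)/21)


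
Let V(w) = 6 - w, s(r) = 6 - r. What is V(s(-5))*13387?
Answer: -66935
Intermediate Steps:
V(s(-5))*13387 = (6 - (6 - 1*(-5)))*13387 = (6 - (6 + 5))*13387 = (6 - 1*11)*13387 = (6 - 11)*13387 = -5*13387 = -66935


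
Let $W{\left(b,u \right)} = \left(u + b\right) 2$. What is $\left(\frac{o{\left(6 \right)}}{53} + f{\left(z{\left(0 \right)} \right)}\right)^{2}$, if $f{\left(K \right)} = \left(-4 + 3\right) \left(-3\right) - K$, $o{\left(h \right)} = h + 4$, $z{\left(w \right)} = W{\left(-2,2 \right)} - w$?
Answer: $\frac{28561}{2809} \approx 10.168$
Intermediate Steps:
$W{\left(b,u \right)} = 2 b + 2 u$ ($W{\left(b,u \right)} = \left(b + u\right) 2 = 2 b + 2 u$)
$z{\left(w \right)} = - w$ ($z{\left(w \right)} = \left(2 \left(-2\right) + 2 \cdot 2\right) - w = \left(-4 + 4\right) - w = 0 - w = - w$)
$o{\left(h \right)} = 4 + h$
$f{\left(K \right)} = 3 - K$ ($f{\left(K \right)} = \left(-1\right) \left(-3\right) - K = 3 - K$)
$\left(\frac{o{\left(6 \right)}}{53} + f{\left(z{\left(0 \right)} \right)}\right)^{2} = \left(\frac{4 + 6}{53} + \left(3 - \left(-1\right) 0\right)\right)^{2} = \left(10 \cdot \frac{1}{53} + \left(3 - 0\right)\right)^{2} = \left(\frac{10}{53} + \left(3 + 0\right)\right)^{2} = \left(\frac{10}{53} + 3\right)^{2} = \left(\frac{169}{53}\right)^{2} = \frac{28561}{2809}$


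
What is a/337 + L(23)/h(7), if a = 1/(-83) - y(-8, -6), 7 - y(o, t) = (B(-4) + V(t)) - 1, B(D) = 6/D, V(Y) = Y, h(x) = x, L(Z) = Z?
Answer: 1268641/391594 ≈ 3.2397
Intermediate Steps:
y(o, t) = 19/2 - t (y(o, t) = 7 - ((6/(-4) + t) - 1) = 7 - ((6*(-¼) + t) - 1) = 7 - ((-3/2 + t) - 1) = 7 - (-5/2 + t) = 7 + (5/2 - t) = 19/2 - t)
a = -2575/166 (a = 1/(-83) - (19/2 - 1*(-6)) = -1/83 - (19/2 + 6) = -1/83 - 1*31/2 = -1/83 - 31/2 = -2575/166 ≈ -15.512)
a/337 + L(23)/h(7) = -2575/166/337 + 23/7 = -2575/166*1/337 + 23*(⅐) = -2575/55942 + 23/7 = 1268641/391594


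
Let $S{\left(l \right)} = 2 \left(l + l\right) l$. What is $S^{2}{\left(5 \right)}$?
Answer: $10000$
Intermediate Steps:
$S{\left(l \right)} = 4 l^{2}$ ($S{\left(l \right)} = 2 \cdot 2 l l = 4 l l = 4 l^{2}$)
$S^{2}{\left(5 \right)} = \left(4 \cdot 5^{2}\right)^{2} = \left(4 \cdot 25\right)^{2} = 100^{2} = 10000$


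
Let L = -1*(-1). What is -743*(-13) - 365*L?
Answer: 9294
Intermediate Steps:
L = 1
-743*(-13) - 365*L = -743*(-13) - 365*1 = 9659 - 365 = 9294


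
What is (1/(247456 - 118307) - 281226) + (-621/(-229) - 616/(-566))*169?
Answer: -2348418670081336/8369759243 ≈ -2.8058e+5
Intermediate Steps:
(1/(247456 - 118307) - 281226) + (-621/(-229) - 616/(-566))*169 = (1/129149 - 281226) + (-621*(-1/229) - 616*(-1/566))*169 = (1/129149 - 281226) + (621/229 + 308/283)*169 = -36320056673/129149 + (246275/64807)*169 = -36320056673/129149 + 41620475/64807 = -2348418670081336/8369759243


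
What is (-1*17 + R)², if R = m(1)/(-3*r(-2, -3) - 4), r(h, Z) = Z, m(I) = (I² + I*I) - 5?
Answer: 7744/25 ≈ 309.76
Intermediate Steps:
m(I) = -5 + 2*I² (m(I) = (I² + I²) - 5 = 2*I² - 5 = -5 + 2*I²)
R = -⅗ (R = (-5 + 2*1²)/(-3*(-3) - 4) = (-5 + 2*1)/(9 - 4) = (-5 + 2)/5 = -3*⅕ = -⅗ ≈ -0.60000)
(-1*17 + R)² = (-1*17 - ⅗)² = (-17 - ⅗)² = (-88/5)² = 7744/25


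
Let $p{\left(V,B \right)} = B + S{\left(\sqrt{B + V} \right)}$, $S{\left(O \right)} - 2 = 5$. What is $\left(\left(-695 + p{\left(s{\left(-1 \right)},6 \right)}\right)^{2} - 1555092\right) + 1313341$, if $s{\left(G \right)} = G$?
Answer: $223373$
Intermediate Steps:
$S{\left(O \right)} = 7$ ($S{\left(O \right)} = 2 + 5 = 7$)
$p{\left(V,B \right)} = 7 + B$ ($p{\left(V,B \right)} = B + 7 = 7 + B$)
$\left(\left(-695 + p{\left(s{\left(-1 \right)},6 \right)}\right)^{2} - 1555092\right) + 1313341 = \left(\left(-695 + \left(7 + 6\right)\right)^{2} - 1555092\right) + 1313341 = \left(\left(-695 + 13\right)^{2} - 1555092\right) + 1313341 = \left(\left(-682\right)^{2} - 1555092\right) + 1313341 = \left(465124 - 1555092\right) + 1313341 = -1089968 + 1313341 = 223373$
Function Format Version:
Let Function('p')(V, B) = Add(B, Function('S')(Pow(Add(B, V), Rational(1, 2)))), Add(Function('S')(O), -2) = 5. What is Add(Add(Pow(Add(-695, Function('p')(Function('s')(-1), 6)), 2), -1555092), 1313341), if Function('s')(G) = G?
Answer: 223373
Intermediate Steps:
Function('S')(O) = 7 (Function('S')(O) = Add(2, 5) = 7)
Function('p')(V, B) = Add(7, B) (Function('p')(V, B) = Add(B, 7) = Add(7, B))
Add(Add(Pow(Add(-695, Function('p')(Function('s')(-1), 6)), 2), -1555092), 1313341) = Add(Add(Pow(Add(-695, Add(7, 6)), 2), -1555092), 1313341) = Add(Add(Pow(Add(-695, 13), 2), -1555092), 1313341) = Add(Add(Pow(-682, 2), -1555092), 1313341) = Add(Add(465124, -1555092), 1313341) = Add(-1089968, 1313341) = 223373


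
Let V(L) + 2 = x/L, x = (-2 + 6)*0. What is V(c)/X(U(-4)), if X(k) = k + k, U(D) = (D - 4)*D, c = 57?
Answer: -1/32 ≈ -0.031250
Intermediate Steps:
x = 0 (x = 4*0 = 0)
U(D) = D*(-4 + D) (U(D) = (-4 + D)*D = D*(-4 + D))
X(k) = 2*k
V(L) = -2 (V(L) = -2 + 0/L = -2 + 0 = -2)
V(c)/X(U(-4)) = -2*(-1/(8*(-4 - 4))) = -2/(2*(-4*(-8))) = -2/(2*32) = -2/64 = -2*1/64 = -1/32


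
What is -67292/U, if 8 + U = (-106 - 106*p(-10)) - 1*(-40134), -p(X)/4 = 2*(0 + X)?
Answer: -16823/7885 ≈ -2.1335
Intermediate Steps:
p(X) = -8*X (p(X) = -8*(0 + X) = -8*X)
U = 31540 (U = -8 + ((-106 - (-848)*(-10)) - 1*(-40134)) = -8 + ((-106 - 106*80) + 40134) = -8 + ((-106 - 8480) + 40134) = -8 + (-8586 + 40134) = -8 + 31548 = 31540)
-67292/U = -67292/31540 = -67292*1/31540 = -16823/7885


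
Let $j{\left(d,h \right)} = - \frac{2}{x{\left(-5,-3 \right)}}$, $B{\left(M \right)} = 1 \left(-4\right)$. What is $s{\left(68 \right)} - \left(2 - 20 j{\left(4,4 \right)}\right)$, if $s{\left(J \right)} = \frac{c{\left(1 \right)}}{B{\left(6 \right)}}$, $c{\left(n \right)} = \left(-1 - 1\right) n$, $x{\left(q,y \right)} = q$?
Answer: $\frac{13}{2} \approx 6.5$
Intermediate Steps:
$B{\left(M \right)} = -4$
$c{\left(n \right)} = - 2 n$
$j{\left(d,h \right)} = \frac{2}{5}$ ($j{\left(d,h \right)} = - \frac{2}{-5} = \left(-2\right) \left(- \frac{1}{5}\right) = \frac{2}{5}$)
$s{\left(J \right)} = \frac{1}{2}$ ($s{\left(J \right)} = \frac{\left(-2\right) 1}{-4} = \left(-2\right) \left(- \frac{1}{4}\right) = \frac{1}{2}$)
$s{\left(68 \right)} - \left(2 - 20 j{\left(4,4 \right)}\right) = \frac{1}{2} - \left(2 - 8\right) = \frac{1}{2} - -6 = \frac{1}{2} + 6 = \frac{13}{2}$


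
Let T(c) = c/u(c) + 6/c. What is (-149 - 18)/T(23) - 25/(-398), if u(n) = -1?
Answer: 1541793/208154 ≈ 7.4070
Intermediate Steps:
T(c) = -c + 6/c (T(c) = c/(-1) + 6/c = c*(-1) + 6/c = -c + 6/c)
(-149 - 18)/T(23) - 25/(-398) = (-149 - 18)/(-1*23 + 6/23) - 25/(-398) = -167/(-23 + 6*(1/23)) - 25*(-1/398) = -167/(-23 + 6/23) + 25/398 = -167/(-523/23) + 25/398 = -167*(-23/523) + 25/398 = 3841/523 + 25/398 = 1541793/208154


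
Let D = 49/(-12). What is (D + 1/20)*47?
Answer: -5687/30 ≈ -189.57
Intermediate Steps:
D = -49/12 (D = 49*(-1/12) = -49/12 ≈ -4.0833)
(D + 1/20)*47 = (-49/12 + 1/20)*47 = -121/30*47 = -5687/30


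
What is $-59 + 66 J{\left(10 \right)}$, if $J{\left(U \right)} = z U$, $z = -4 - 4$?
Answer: $-5339$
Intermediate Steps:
$z = -8$ ($z = -4 - 4 = -8$)
$J{\left(U \right)} = - 8 U$
$-59 + 66 J{\left(10 \right)} = -59 + 66 \left(\left(-8\right) 10\right) = -59 + 66 \left(-80\right) = -59 - 5280 = -5339$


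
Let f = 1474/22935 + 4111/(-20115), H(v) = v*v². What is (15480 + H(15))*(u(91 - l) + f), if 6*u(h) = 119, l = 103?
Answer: 46141928765/124266 ≈ 3.7132e+5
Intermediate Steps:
u(h) = 119/6 (u(h) = (⅙)*119 = 119/6)
H(v) = v³
f = -78347/559197 (f = 1474*(1/22935) + 4111*(-1/20115) = 134/2085 - 4111/20115 = -78347/559197 ≈ -0.14011)
(15480 + H(15))*(u(91 - l) + f) = (15480 + 15³)*(119/6 - 78347/559197) = (15480 + 3375)*(22024787/1118394) = 18855*(22024787/1118394) = 46141928765/124266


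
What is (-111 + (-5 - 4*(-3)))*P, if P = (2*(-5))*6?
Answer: 6240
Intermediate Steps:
P = -60 (P = -10*6 = -60)
(-111 + (-5 - 4*(-3)))*P = (-111 + (-5 - 4*(-3)))*(-60) = (-111 + (-5 + 12))*(-60) = (-111 + 7)*(-60) = -104*(-60) = 6240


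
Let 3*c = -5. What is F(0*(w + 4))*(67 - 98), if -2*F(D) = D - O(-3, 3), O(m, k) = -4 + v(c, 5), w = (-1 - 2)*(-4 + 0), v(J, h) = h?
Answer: -31/2 ≈ -15.500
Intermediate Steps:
c = -5/3 (c = (⅓)*(-5) = -5/3 ≈ -1.6667)
w = 12 (w = -3*(-4) = 12)
O(m, k) = 1 (O(m, k) = -4 + 5 = 1)
F(D) = ½ - D/2 (F(D) = -(D - 1*1)/2 = -(D - 1)/2 = -(-1 + D)/2 = ½ - D/2)
F(0*(w + 4))*(67 - 98) = (½ - 0*(12 + 4))*(67 - 98) = (½ - 0*16)*(-31) = (½ - ½*0)*(-31) = (½ + 0)*(-31) = (½)*(-31) = -31/2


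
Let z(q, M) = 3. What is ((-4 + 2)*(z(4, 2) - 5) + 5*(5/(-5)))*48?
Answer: -48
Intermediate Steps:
((-4 + 2)*(z(4, 2) - 5) + 5*(5/(-5)))*48 = ((-4 + 2)*(3 - 5) + 5*(5/(-5)))*48 = (-2*(-2) + 5*(5*(-⅕)))*48 = (4 + 5*(-1))*48 = (4 - 5)*48 = -1*48 = -48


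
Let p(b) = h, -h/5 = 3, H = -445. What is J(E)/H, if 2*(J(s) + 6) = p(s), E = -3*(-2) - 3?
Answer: 27/890 ≈ 0.030337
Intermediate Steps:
h = -15 (h = -5*3 = -15)
E = 3 (E = 6 - 3 = 3)
p(b) = -15
J(s) = -27/2 (J(s) = -6 + (½)*(-15) = -6 - 15/2 = -27/2)
J(E)/H = -27/2/(-445) = -27/2*(-1/445) = 27/890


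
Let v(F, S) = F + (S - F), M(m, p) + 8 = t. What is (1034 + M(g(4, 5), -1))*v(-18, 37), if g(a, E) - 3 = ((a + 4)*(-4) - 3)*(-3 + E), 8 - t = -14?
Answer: 38776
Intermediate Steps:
t = 22 (t = 8 - 1*(-14) = 8 + 14 = 22)
g(a, E) = 3 + (-19 - 4*a)*(-3 + E) (g(a, E) = 3 + ((a + 4)*(-4) - 3)*(-3 + E) = 3 + ((4 + a)*(-4) - 3)*(-3 + E) = 3 + ((-16 - 4*a) - 3)*(-3 + E) = 3 + (-19 - 4*a)*(-3 + E))
M(m, p) = 14 (M(m, p) = -8 + 22 = 14)
v(F, S) = S
(1034 + M(g(4, 5), -1))*v(-18, 37) = (1034 + 14)*37 = 1048*37 = 38776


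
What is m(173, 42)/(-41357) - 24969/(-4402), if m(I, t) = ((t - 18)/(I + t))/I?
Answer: 38409153787287/6771480453230 ≈ 5.6722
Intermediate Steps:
m(I, t) = (-18 + t)/(I*(I + t)) (m(I, t) = ((-18 + t)/(I + t))/I = (-18 + t)/(I*(I + t)))
m(173, 42)/(-41357) - 24969/(-4402) = ((-18 + 42)/(173*(173 + 42)))/(-41357) - 24969/(-4402) = ((1/173)*24/215)*(-1/41357) - 24969*(-1/4402) = ((1/173)*(1/215)*24)*(-1/41357) + 24969/4402 = (24/37195)*(-1/41357) + 24969/4402 = -24/1538273615 + 24969/4402 = 38409153787287/6771480453230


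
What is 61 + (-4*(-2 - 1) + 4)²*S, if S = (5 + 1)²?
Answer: 9277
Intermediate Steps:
S = 36 (S = 6² = 36)
61 + (-4*(-2 - 1) + 4)²*S = 61 + (-4*(-2 - 1) + 4)²*36 = 61 + (-4*(-3) + 4)²*36 = 61 + (12 + 4)²*36 = 61 + 16²*36 = 61 + 256*36 = 61 + 9216 = 9277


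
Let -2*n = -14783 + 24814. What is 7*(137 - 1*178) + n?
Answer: -10605/2 ≈ -5302.5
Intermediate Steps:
n = -10031/2 (n = -(-14783 + 24814)/2 = -½*10031 = -10031/2 ≈ -5015.5)
7*(137 - 1*178) + n = 7*(137 - 1*178) - 10031/2 = 7*(137 - 178) - 10031/2 = 7*(-41) - 10031/2 = -287 - 10031/2 = -10605/2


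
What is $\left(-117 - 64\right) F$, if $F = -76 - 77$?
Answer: $27693$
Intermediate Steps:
$F = -153$
$\left(-117 - 64\right) F = \left(-117 - 64\right) \left(-153\right) = \left(-181\right) \left(-153\right) = 27693$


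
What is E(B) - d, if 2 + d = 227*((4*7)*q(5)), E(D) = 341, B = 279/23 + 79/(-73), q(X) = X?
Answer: -31437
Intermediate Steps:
B = 18550/1679 (B = 279*(1/23) + 79*(-1/73) = 279/23 - 79/73 = 18550/1679 ≈ 11.048)
d = 31778 (d = -2 + 227*((4*7)*5) = -2 + 227*(28*5) = -2 + 227*140 = -2 + 31780 = 31778)
E(B) - d = 341 - 1*31778 = 341 - 31778 = -31437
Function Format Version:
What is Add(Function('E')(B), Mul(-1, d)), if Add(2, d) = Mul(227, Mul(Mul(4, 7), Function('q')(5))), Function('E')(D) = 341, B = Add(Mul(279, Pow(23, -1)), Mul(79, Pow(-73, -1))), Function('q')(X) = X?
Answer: -31437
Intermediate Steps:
B = Rational(18550, 1679) (B = Add(Mul(279, Rational(1, 23)), Mul(79, Rational(-1, 73))) = Add(Rational(279, 23), Rational(-79, 73)) = Rational(18550, 1679) ≈ 11.048)
d = 31778 (d = Add(-2, Mul(227, Mul(Mul(4, 7), 5))) = Add(-2, Mul(227, Mul(28, 5))) = Add(-2, Mul(227, 140)) = Add(-2, 31780) = 31778)
Add(Function('E')(B), Mul(-1, d)) = Add(341, Mul(-1, 31778)) = Add(341, -31778) = -31437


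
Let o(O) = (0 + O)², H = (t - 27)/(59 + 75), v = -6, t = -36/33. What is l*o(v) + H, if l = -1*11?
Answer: -584013/1474 ≈ -396.21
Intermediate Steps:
t = -12/11 (t = -36*1/33 = -12/11 ≈ -1.0909)
l = -11
H = -309/1474 (H = (-12/11 - 27)/(59 + 75) = -309/11/134 = -309/11*1/134 = -309/1474 ≈ -0.20963)
o(O) = O²
l*o(v) + H = -11*(-6)² - 309/1474 = -11*36 - 309/1474 = -396 - 309/1474 = -584013/1474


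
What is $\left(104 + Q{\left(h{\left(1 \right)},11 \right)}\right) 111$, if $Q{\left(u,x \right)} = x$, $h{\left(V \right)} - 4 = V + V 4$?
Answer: $12765$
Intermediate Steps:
$h{\left(V \right)} = 4 + 5 V$ ($h{\left(V \right)} = 4 + \left(V + V 4\right) = 4 + \left(V + 4 V\right) = 4 + 5 V$)
$\left(104 + Q{\left(h{\left(1 \right)},11 \right)}\right) 111 = \left(104 + 11\right) 111 = 115 \cdot 111 = 12765$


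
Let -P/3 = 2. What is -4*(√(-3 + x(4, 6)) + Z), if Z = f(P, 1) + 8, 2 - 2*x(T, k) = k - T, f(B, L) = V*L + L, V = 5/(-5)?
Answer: -32 - 4*I*√3 ≈ -32.0 - 6.9282*I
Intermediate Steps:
V = -1 (V = 5*(-⅕) = -1)
P = -6 (P = -3*2 = -6)
f(B, L) = 0 (f(B, L) = -L + L = 0)
x(T, k) = 1 + T/2 - k/2 (x(T, k) = 1 - (k - T)/2 = 1 + (T/2 - k/2) = 1 + T/2 - k/2)
Z = 8 (Z = 0 + 8 = 8)
-4*(√(-3 + x(4, 6)) + Z) = -4*(√(-3 + (1 + (½)*4 - ½*6)) + 8) = -4*(√(-3 + (1 + 2 - 3)) + 8) = -4*(√(-3 + 0) + 8) = -4*(√(-3) + 8) = -4*(I*√3 + 8) = -4*(8 + I*√3) = -32 - 4*I*√3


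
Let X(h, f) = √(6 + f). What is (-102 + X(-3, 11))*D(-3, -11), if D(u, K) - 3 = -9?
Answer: 612 - 6*√17 ≈ 587.26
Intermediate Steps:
D(u, K) = -6 (D(u, K) = 3 - 9 = -6)
(-102 + X(-3, 11))*D(-3, -11) = (-102 + √(6 + 11))*(-6) = (-102 + √17)*(-6) = 612 - 6*√17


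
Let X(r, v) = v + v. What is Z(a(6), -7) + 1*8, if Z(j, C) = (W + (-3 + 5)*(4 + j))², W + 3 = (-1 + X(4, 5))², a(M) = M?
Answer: 9612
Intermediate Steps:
X(r, v) = 2*v
W = 78 (W = -3 + (-1 + 2*5)² = -3 + (-1 + 10)² = -3 + 9² = -3 + 81 = 78)
Z(j, C) = (86 + 2*j)² (Z(j, C) = (78 + (-3 + 5)*(4 + j))² = (78 + 2*(4 + j))² = (78 + (8 + 2*j))² = (86 + 2*j)²)
Z(a(6), -7) + 1*8 = 4*(43 + 6)² + 1*8 = 4*49² + 8 = 4*2401 + 8 = 9604 + 8 = 9612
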